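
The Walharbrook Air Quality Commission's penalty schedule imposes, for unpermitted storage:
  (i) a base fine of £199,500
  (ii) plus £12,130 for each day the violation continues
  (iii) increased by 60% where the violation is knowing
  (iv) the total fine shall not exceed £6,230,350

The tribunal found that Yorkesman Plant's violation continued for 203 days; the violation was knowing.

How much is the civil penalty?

Per-day component: 203 × £12,130 = £2,462,390
Base plus per-day: £199,500 + £2,462,390 = £2,661,890
Enhancement: 60% of £2,661,890 = £1,597,134
Enhanced fine: £2,661,890 + £1,597,134 = £4,259,024
Cap at £6,230,350: £4,259,024 is within the cap, no reduction.

£4,259,024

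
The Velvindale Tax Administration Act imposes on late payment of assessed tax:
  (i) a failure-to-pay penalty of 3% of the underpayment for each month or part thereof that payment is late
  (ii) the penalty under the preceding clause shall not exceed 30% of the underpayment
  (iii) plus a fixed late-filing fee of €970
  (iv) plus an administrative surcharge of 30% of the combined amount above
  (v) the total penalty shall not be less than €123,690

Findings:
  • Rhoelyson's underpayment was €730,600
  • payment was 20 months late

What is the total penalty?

€286,195

Accrued rate: 3% × 20 = 60%, capped at 30% → 30%
Failure-to-pay penalty: 30% of €730,600 = €219,180
Penalty before surcharge: €219,180 + €970 = €220,150
Administrative surcharge: 30% of €220,150 = €66,045
Total penalty: €220,150 + €66,045 = €286,195
Minimum €123,690: €286,195 meets the minimum, no increase.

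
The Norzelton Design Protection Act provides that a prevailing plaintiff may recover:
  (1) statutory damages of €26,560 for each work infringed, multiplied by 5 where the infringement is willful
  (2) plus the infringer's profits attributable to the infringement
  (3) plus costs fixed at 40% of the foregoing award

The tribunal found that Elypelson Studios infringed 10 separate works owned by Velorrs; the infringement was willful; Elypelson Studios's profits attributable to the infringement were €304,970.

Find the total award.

Award: €2,286,158

Statutory damages: 10 × €26,560 = €265,600
Multiplied by 5: 5 × €265,600 = €1,328,000
Combined award: €1,328,000 + €304,970 = €1,632,970
Costs: 40% of €1,632,970 = €653,188
Award plus costs: €1,632,970 + €653,188 = €2,286,158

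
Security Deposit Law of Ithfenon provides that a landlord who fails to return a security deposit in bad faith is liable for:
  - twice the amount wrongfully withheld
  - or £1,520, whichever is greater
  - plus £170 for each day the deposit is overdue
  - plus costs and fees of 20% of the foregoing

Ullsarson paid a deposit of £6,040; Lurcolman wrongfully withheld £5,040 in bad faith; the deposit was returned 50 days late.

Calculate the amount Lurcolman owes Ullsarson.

Doubled: 2 × £5,040 = £10,080
Minimum £1,520: £10,080 meets the minimum, no increase.
Late-return penalty: 50 × £170 = £8,500
Damages plus late penalty: £10,080 + £8,500 = £18,580
Costs and fees: 20% of £18,580 = £3,716
Total recovery: £18,580 + £3,716 = £22,296

£22,296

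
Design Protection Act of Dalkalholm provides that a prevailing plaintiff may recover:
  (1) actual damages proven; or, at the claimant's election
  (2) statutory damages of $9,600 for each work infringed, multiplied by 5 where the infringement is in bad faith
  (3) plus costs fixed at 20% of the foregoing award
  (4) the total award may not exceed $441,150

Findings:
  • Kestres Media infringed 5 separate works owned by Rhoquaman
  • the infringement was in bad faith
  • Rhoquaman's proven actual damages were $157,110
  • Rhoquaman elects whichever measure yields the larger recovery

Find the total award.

Statutory damages: 5 × $9,600 = $48,000
Multiplied by 5: 5 × $48,000 = $240,000
Greater of actual damages ($157,110) or enhanced statutory damages ($240,000): $240,000
Costs: 20% of $240,000 = $48,000
Award plus costs: $240,000 + $48,000 = $288,000
Cap at $441,150: $288,000 is within the cap, no reduction.

$288,000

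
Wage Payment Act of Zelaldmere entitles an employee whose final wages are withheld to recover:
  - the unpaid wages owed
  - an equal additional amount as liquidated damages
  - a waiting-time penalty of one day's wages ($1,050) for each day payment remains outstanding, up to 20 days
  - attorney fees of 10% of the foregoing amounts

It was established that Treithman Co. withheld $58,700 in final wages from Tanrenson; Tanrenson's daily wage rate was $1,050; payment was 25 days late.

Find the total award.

Liquidated damages (equal amount): $58,700
Penalty days: min(25, 20) = 20
Waiting-time penalty: 20 × $1,050 = $21,000
Subtotal: $58,700 + $58,700 + $21,000 = $138,400
Attorney fees: 10% of $138,400 = $13,840
Total award: $138,400 + $13,840 = $152,240

$152,240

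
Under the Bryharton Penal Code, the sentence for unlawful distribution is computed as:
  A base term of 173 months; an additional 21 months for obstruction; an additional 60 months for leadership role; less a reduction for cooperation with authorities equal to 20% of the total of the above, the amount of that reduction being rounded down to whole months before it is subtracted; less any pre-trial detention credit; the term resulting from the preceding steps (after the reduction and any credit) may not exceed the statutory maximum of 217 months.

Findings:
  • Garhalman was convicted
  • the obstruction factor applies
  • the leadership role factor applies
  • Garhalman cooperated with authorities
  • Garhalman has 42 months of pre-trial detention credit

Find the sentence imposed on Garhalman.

Obstruction enhancement: +21 months
Leadership role enhancement: +60 months
Adjusted term: 173 months + 21 months + 60 months = 254 months
Cooperation with authorities reduction: 20% of 254 months = 50 months (rounded down)
After reduction: 254 − 50 = 204 months
Less pre-trial detention credit: 204 months − 42 months = 162 months
Cap at 217 months: 162 months is within the cap, no reduction.

162 months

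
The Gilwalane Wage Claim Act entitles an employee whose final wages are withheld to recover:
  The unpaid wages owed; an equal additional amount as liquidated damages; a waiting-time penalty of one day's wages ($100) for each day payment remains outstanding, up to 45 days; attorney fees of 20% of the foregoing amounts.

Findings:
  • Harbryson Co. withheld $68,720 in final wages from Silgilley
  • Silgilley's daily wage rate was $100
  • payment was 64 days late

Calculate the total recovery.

$170,328

Liquidated damages (equal amount): $68,720
Penalty days: min(64, 45) = 45
Waiting-time penalty: 45 × $100 = $4,500
Subtotal: $68,720 + $68,720 + $4,500 = $141,940
Attorney fees: 20% of $141,940 = $28,388
Total award: $141,940 + $28,388 = $170,328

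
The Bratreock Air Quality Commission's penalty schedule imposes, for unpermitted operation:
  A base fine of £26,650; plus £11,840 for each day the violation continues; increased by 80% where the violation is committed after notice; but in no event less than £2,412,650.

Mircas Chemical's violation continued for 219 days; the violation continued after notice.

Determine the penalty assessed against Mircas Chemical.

Civil penalty: £4,715,298

Per-day component: 219 × £11,840 = £2,592,960
Base plus per-day: £26,650 + £2,592,960 = £2,619,610
Enhancement: 80% of £2,619,610 = £2,095,688
Enhanced fine: £2,619,610 + £2,095,688 = £4,715,298
Minimum £2,412,650: £4,715,298 meets the minimum, no increase.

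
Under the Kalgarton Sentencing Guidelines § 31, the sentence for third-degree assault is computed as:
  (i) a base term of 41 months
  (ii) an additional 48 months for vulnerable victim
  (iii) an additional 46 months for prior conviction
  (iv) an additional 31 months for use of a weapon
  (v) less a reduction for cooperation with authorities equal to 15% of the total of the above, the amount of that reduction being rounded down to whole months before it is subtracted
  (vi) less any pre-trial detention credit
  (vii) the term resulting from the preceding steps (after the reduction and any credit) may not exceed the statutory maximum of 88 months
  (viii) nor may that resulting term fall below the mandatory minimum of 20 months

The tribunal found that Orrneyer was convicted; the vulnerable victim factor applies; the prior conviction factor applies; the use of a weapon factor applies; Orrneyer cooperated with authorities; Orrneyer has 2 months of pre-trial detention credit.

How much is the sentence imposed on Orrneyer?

Vulnerable victim enhancement: +48 months
Prior conviction enhancement: +46 months
Use of a weapon enhancement: +31 months
Adjusted term: 41 months + 48 months + 46 months + 31 months = 166 months
Cooperation with authorities reduction: 15% of 166 months = 24 months (rounded down)
After reduction: 166 − 24 = 142 months
Less pre-trial detention credit: 142 months − 2 months = 140 months
Cap at 88 months: 140 months exceeds the cap → 88 months
Minimum 20 months: 88 months meets the minimum, no increase.

88 months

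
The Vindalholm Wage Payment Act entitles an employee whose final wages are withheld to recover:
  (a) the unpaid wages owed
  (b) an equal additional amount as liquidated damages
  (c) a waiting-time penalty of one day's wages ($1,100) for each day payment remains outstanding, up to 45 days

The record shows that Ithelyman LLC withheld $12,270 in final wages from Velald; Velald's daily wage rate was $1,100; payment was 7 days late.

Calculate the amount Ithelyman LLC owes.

Liquidated damages (equal amount): $12,270
Penalty days: min(7, 45) = 7
Waiting-time penalty: 7 × $1,100 = $7,700
Total award: $12,270 + $12,270 + $7,700 = $32,240

$32,240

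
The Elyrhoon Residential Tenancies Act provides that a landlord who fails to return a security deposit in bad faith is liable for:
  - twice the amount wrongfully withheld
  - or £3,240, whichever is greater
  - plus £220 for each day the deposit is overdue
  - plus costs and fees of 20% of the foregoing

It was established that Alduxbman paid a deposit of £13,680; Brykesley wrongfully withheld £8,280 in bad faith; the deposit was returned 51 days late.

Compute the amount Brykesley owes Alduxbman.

£33,336

Doubled: 2 × £8,280 = £16,560
Minimum £3,240: £16,560 meets the minimum, no increase.
Late-return penalty: 51 × £220 = £11,220
Damages plus late penalty: £16,560 + £11,220 = £27,780
Costs and fees: 20% of £27,780 = £5,556
Total recovery: £27,780 + £5,556 = £33,336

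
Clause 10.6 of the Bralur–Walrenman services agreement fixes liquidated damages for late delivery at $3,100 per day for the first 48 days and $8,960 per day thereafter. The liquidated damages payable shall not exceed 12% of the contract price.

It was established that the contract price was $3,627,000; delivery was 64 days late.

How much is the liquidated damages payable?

First 48 days: 48 × $3,100 = $148,800
Remaining days: (64 − 48) × $8,960 = $143,360
Accrued per-day damages: $148,800 + $143,360 = $292,160
Cap: 12% of $3,627,000 = $435,240
Cap at $435,240: $292,160 is within the cap, no reduction.

$292,160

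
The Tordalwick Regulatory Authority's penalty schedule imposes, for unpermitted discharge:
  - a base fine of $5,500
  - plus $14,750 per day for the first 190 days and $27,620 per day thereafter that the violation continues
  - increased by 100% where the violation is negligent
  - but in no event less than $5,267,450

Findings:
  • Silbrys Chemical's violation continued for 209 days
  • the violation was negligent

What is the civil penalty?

$6,665,560

First 190 days: 190 × $14,750 = $2,802,500
Remaining days: (209 − 190) × $27,620 = $524,780
Per-day component: $2,802,500 + $524,780 = $3,327,280
Base plus per-day: $5,500 + $3,327,280 = $3,332,780
Enhancement: 100% of $3,332,780 = $3,332,780
Enhanced fine: $3,332,780 + $3,332,780 = $6,665,560
Minimum $5,267,450: $6,665,560 meets the minimum, no increase.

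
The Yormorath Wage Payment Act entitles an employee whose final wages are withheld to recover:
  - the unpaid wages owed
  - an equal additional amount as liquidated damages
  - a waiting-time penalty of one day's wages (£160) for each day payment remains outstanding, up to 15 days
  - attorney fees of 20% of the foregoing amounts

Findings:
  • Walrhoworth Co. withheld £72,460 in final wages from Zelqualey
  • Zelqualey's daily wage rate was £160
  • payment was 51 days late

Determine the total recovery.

£176,784

Liquidated damages (equal amount): £72,460
Penalty days: min(51, 15) = 15
Waiting-time penalty: 15 × £160 = £2,400
Subtotal: £72,460 + £72,460 + £2,400 = £147,320
Attorney fees: 20% of £147,320 = £29,464
Total award: £147,320 + £29,464 = £176,784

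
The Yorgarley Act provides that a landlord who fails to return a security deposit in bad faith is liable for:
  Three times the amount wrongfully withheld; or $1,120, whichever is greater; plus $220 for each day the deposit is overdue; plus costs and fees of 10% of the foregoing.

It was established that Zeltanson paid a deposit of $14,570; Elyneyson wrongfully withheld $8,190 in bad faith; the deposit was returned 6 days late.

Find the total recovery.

$28,479

Trebled: 3 × $8,190 = $24,570
Minimum $1,120: $24,570 meets the minimum, no increase.
Late-return penalty: 6 × $220 = $1,320
Damages plus late penalty: $24,570 + $1,320 = $25,890
Costs and fees: 10% of $25,890 = $2,589
Total recovery: $25,890 + $2,589 = $28,479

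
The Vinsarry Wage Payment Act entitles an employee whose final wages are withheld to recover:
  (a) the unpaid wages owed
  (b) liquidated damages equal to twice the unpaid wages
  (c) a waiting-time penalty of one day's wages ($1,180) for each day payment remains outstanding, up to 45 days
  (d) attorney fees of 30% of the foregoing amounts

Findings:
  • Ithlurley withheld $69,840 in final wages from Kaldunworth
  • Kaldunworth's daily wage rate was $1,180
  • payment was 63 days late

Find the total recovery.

$341,406

Doubled: 2 × $69,840 = $139,680
Penalty days: min(63, 45) = 45
Waiting-time penalty: 45 × $1,180 = $53,100
Subtotal: $69,840 + $139,680 + $53,100 = $262,620
Attorney fees: 30% of $262,620 = $78,786
Total award: $262,620 + $78,786 = $341,406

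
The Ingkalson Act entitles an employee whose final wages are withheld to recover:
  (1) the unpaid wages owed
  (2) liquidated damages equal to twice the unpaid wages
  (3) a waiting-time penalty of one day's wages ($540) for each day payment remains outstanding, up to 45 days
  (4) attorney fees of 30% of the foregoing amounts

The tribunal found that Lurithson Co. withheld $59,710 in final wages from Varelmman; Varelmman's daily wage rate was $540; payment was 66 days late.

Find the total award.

Total award: $264,459

Doubled: 2 × $59,710 = $119,420
Penalty days: min(66, 45) = 45
Waiting-time penalty: 45 × $540 = $24,300
Subtotal: $59,710 + $119,420 + $24,300 = $203,430
Attorney fees: 30% of $203,430 = $61,029
Total award: $203,430 + $61,029 = $264,459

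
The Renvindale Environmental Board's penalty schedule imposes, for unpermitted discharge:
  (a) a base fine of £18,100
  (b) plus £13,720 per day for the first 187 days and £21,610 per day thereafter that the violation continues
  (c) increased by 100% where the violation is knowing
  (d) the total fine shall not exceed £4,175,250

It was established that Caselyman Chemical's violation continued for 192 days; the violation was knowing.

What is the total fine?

First 187 days: 187 × £13,720 = £2,565,640
Remaining days: (192 − 187) × £21,610 = £108,050
Per-day component: £2,565,640 + £108,050 = £2,673,690
Base plus per-day: £18,100 + £2,673,690 = £2,691,790
Enhancement: 100% of £2,691,790 = £2,691,790
Enhanced fine: £2,691,790 + £2,691,790 = £5,383,580
Cap at £4,175,250: £5,383,580 exceeds the cap → £4,175,250

£4,175,250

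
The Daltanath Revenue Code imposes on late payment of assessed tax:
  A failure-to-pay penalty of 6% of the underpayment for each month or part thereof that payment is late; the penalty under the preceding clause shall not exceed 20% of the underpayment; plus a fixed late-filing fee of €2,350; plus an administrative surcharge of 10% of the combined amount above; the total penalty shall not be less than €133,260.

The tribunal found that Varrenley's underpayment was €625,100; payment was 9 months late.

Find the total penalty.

€140,107

Accrued rate: 6% × 9 = 54%, capped at 20% → 20%
Failure-to-pay penalty: 20% of €625,100 = €125,020
Penalty before surcharge: €125,020 + €2,350 = €127,370
Administrative surcharge: 10% of €127,370 = €12,737
Total penalty: €127,370 + €12,737 = €140,107
Minimum €133,260: €140,107 meets the minimum, no increase.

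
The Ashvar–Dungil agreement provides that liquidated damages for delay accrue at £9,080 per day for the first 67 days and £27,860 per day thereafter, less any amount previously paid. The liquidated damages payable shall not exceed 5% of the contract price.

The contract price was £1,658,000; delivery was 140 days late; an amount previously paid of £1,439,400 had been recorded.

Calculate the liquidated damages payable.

£82,900

First 67 days: 67 × £9,080 = £608,360
Remaining days: (140 − 67) × £27,860 = £2,033,780
Accrued per-day damages: £608,360 + £2,033,780 = £2,642,140
Less amount previously paid: £2,642,140 − £1,439,400 = £1,202,740
Cap: 5% of £1,658,000 = £82,900
Cap at £82,900: £1,202,740 exceeds the cap → £82,900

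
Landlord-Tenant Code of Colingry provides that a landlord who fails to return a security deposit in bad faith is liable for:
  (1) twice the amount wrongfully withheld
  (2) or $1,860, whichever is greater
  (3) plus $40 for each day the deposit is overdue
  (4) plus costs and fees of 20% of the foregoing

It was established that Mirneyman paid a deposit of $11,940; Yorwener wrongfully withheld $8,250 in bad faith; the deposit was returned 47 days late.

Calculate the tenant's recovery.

$22,056

Doubled: 2 × $8,250 = $16,500
Minimum $1,860: $16,500 meets the minimum, no increase.
Late-return penalty: 47 × $40 = $1,880
Damages plus late penalty: $16,500 + $1,880 = $18,380
Costs and fees: 20% of $18,380 = $3,676
Total recovery: $18,380 + $3,676 = $22,056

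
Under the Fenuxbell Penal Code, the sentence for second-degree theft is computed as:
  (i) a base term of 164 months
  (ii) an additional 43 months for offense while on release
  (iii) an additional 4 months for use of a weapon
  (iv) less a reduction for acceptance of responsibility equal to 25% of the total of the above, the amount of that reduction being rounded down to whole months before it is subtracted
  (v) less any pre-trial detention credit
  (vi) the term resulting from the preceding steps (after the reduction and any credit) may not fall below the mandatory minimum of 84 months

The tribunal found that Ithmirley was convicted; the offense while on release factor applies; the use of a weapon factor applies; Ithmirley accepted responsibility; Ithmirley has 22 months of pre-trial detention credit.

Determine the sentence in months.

Offense while on release enhancement: +43 months
Use of a weapon enhancement: +4 months
Adjusted term: 164 months + 43 months + 4 months = 211 months
Acceptance of responsibility reduction: 25% of 211 months = 52 months (rounded down)
After reduction: 211 − 52 = 159 months
Less pre-trial detention credit: 159 months − 22 months = 137 months
Minimum 84 months: 137 months meets the minimum, no increase.

Sentence: 137 months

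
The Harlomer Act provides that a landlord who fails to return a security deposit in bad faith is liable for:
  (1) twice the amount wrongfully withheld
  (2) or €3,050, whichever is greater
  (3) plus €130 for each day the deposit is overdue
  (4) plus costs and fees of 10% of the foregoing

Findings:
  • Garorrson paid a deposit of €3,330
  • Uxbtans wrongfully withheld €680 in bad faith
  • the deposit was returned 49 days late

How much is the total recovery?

Doubled: 2 × €680 = €1,360
Minimum €3,050: €1,360 is below the minimum → €3,050
Late-return penalty: 49 × €130 = €6,370
Damages plus late penalty: €3,050 + €6,370 = €9,420
Costs and fees: 10% of €9,420 = €942
Total recovery: €9,420 + €942 = €10,362

€10,362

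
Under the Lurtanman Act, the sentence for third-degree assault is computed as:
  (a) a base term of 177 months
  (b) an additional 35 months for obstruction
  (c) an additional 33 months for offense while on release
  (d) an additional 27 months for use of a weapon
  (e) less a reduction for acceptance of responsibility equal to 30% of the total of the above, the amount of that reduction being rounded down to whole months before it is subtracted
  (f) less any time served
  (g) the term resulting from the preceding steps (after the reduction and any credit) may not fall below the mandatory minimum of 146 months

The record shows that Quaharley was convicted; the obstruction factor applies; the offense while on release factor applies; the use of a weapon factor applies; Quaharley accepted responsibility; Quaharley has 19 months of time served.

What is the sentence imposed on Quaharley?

Obstruction enhancement: +35 months
Offense while on release enhancement: +33 months
Use of a weapon enhancement: +27 months
Adjusted term: 177 months + 35 months + 33 months + 27 months = 272 months
Acceptance of responsibility reduction: 30% of 272 months = 81 months (rounded down)
After reduction: 272 − 81 = 191 months
Less time served: 191 months − 19 months = 172 months
Minimum 146 months: 172 months meets the minimum, no increase.

172 months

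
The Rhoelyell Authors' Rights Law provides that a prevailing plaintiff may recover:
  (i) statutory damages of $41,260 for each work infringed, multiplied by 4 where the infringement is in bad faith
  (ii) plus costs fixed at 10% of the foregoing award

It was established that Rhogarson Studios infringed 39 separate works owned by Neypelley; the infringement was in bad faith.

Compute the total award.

Award: $7,080,216

Statutory damages: 39 × $41,260 = $1,609,140
Multiplied by 4: 4 × $1,609,140 = $6,436,560
Costs: 10% of $6,436,560 = $643,656
Award plus costs: $6,436,560 + $643,656 = $7,080,216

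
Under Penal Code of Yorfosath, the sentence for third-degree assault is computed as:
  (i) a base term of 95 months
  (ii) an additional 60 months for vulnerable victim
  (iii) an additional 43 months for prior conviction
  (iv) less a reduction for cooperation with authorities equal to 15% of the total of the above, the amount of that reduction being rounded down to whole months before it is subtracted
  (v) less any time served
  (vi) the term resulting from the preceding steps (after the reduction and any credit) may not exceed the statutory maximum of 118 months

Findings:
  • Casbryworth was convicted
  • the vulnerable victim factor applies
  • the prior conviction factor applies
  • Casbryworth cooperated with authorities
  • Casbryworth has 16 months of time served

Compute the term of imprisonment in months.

Vulnerable victim enhancement: +60 months
Prior conviction enhancement: +43 months
Adjusted term: 95 months + 60 months + 43 months = 198 months
Cooperation with authorities reduction: 15% of 198 months = 29 months (rounded down)
After reduction: 198 − 29 = 169 months
Less time served: 169 months − 16 months = 153 months
Cap at 118 months: 153 months exceeds the cap → 118 months

118 months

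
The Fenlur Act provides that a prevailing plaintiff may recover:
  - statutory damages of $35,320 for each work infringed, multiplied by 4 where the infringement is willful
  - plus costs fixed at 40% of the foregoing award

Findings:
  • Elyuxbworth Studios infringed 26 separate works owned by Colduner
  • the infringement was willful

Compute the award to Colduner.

Award: $5,142,592

Statutory damages: 26 × $35,320 = $918,320
Multiplied by 4: 4 × $918,320 = $3,673,280
Costs: 40% of $3,673,280 = $1,469,312
Award plus costs: $3,673,280 + $1,469,312 = $5,142,592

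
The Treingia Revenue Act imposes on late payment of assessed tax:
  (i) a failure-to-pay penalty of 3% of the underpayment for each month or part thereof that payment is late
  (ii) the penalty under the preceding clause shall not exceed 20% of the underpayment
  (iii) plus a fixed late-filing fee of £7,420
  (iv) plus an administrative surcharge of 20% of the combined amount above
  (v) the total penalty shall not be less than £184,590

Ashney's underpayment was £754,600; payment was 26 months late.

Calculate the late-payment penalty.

£190,008

Accrued rate: 3% × 26 = 78%, capped at 20% → 20%
Failure-to-pay penalty: 20% of £754,600 = £150,920
Penalty before surcharge: £150,920 + £7,420 = £158,340
Administrative surcharge: 20% of £158,340 = £31,668
Total penalty: £158,340 + £31,668 = £190,008
Minimum £184,590: £190,008 meets the minimum, no increase.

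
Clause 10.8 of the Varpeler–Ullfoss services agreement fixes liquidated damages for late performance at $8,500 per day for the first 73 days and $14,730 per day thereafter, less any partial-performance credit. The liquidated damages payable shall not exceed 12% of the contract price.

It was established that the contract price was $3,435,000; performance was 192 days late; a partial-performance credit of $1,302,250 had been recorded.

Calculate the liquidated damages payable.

First 73 days: 73 × $8,500 = $620,500
Remaining days: (192 − 73) × $14,730 = $1,752,870
Accrued per-day damages: $620,500 + $1,752,870 = $2,373,370
Less partial-performance credit: $2,373,370 − $1,302,250 = $1,071,120
Cap: 12% of $3,435,000 = $412,200
Cap at $412,200: $1,071,120 exceeds the cap → $412,200

$412,200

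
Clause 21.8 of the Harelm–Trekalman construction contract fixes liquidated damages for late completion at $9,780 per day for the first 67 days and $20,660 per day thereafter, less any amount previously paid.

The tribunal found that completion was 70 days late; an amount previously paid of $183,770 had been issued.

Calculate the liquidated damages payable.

First 67 days: 67 × $9,780 = $655,260
Remaining days: (70 − 67) × $20,660 = $61,980
Accrued per-day damages: $655,260 + $61,980 = $717,240
Less amount previously paid: $717,240 − $183,770 = $533,470

$533,470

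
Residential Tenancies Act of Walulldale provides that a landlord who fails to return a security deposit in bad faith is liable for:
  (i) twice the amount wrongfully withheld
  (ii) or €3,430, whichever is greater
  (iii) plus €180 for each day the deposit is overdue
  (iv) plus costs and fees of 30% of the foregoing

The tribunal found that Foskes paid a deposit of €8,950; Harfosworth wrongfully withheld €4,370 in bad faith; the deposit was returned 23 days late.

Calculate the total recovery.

Doubled: 2 × €4,370 = €8,740
Minimum €3,430: €8,740 meets the minimum, no increase.
Late-return penalty: 23 × €180 = €4,140
Damages plus late penalty: €8,740 + €4,140 = €12,880
Costs and fees: 30% of €12,880 = €3,864
Total recovery: €12,880 + €3,864 = €16,744

€16,744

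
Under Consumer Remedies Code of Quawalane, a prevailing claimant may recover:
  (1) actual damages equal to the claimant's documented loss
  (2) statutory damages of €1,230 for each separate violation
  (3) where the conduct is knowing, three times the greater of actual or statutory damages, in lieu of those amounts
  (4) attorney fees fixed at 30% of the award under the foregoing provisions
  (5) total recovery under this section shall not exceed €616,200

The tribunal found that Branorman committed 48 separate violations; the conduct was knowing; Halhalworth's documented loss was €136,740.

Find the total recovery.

€533,286

Statutory damages: 48 × €1,230 = €59,040
Greater of actual damages (€136,740) or statutory damages (€59,040): €136,740
Trebled: 3 × €136,740 = €410,220
Attorney fees: 30% of €410,220 = €123,066
Total before cap: €410,220 + €123,066 = €533,286
Cap at €616,200: €533,286 is within the cap, no reduction.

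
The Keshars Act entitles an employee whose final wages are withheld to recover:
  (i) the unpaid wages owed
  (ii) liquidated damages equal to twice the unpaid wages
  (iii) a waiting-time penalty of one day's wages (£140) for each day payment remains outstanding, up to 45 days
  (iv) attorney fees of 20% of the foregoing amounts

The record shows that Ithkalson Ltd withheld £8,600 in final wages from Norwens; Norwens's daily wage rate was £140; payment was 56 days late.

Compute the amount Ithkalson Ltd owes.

£38,520

Doubled: 2 × £8,600 = £17,200
Penalty days: min(56, 45) = 45
Waiting-time penalty: 45 × £140 = £6,300
Subtotal: £8,600 + £17,200 + £6,300 = £32,100
Attorney fees: 20% of £32,100 = £6,420
Total award: £32,100 + £6,420 = £38,520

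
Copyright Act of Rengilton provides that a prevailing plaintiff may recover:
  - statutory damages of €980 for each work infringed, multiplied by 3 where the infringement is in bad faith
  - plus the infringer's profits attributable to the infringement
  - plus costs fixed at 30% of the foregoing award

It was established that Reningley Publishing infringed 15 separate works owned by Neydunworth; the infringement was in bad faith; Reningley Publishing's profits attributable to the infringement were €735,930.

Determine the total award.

Statutory damages: 15 × €980 = €14,700
Trebled: 3 × €14,700 = €44,100
Combined award: €44,100 + €735,930 = €780,030
Costs: 30% of €780,030 = €234,009
Award plus costs: €780,030 + €234,009 = €1,014,039

€1,014,039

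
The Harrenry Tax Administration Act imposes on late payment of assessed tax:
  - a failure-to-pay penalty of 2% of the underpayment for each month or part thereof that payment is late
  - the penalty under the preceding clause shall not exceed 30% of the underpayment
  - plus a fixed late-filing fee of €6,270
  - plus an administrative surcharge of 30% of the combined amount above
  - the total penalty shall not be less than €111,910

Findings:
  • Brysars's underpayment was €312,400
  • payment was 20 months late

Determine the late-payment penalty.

€129,987

Accrued rate: 2% × 20 = 40%, capped at 30% → 30%
Failure-to-pay penalty: 30% of €312,400 = €93,720
Penalty before surcharge: €93,720 + €6,270 = €99,990
Administrative surcharge: 30% of €99,990 = €29,997
Total penalty: €99,990 + €29,997 = €129,987
Minimum €111,910: €129,987 meets the minimum, no increase.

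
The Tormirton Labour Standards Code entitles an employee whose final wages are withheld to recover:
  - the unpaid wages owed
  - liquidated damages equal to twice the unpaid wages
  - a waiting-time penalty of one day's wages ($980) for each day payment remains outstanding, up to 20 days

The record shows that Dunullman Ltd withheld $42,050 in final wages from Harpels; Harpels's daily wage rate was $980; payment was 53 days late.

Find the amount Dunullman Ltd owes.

Doubled: 2 × $42,050 = $84,100
Penalty days: min(53, 20) = 20
Waiting-time penalty: 20 × $980 = $19,600
Total award: $42,050 + $84,100 + $19,600 = $145,750

$145,750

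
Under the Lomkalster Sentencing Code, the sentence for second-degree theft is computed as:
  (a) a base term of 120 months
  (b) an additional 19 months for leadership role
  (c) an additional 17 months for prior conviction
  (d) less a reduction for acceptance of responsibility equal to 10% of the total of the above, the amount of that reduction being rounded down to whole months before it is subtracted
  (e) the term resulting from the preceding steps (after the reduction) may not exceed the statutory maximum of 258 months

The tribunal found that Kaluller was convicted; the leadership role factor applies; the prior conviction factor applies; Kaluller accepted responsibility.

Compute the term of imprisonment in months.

141 months

Leadership role enhancement: +19 months
Prior conviction enhancement: +17 months
Adjusted term: 120 months + 19 months + 17 months = 156 months
Acceptance of responsibility reduction: 10% of 156 months = 15 months (rounded down)
After reduction: 156 − 15 = 141 months
Cap at 258 months: 141 months is within the cap, no reduction.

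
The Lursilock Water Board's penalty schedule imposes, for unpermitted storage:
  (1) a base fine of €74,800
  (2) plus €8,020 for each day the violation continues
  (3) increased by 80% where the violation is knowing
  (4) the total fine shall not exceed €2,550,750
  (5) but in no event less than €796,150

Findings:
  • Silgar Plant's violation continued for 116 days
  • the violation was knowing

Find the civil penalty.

Per-day component: 116 × €8,020 = €930,320
Base plus per-day: €74,800 + €930,320 = €1,005,120
Enhancement: 80% of €1,005,120 = €804,096
Enhanced fine: €1,005,120 + €804,096 = €1,809,216
Cap at €2,550,750: €1,809,216 is within the cap, no reduction.
Minimum €796,150: €1,809,216 meets the minimum, no increase.

Civil penalty: €1,809,216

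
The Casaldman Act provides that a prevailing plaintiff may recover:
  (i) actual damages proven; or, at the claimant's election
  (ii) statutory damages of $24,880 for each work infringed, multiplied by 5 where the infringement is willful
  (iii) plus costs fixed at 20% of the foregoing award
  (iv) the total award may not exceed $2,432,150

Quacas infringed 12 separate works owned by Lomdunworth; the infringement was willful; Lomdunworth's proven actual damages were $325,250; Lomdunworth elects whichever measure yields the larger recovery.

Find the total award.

Statutory damages: 12 × $24,880 = $298,560
Multiplied by 5: 5 × $298,560 = $1,492,800
Greater of actual damages ($325,250) or enhanced statutory damages ($1,492,800): $1,492,800
Costs: 20% of $1,492,800 = $298,560
Award plus costs: $1,492,800 + $298,560 = $1,791,360
Cap at $2,432,150: $1,791,360 is within the cap, no reduction.

$1,791,360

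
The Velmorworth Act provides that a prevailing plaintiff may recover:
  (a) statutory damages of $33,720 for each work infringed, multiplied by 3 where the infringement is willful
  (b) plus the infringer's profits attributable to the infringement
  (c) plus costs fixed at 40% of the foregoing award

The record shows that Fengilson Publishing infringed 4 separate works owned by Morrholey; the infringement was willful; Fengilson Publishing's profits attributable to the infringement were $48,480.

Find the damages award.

Statutory damages: 4 × $33,720 = $134,880
Trebled: 3 × $134,880 = $404,640
Combined award: $404,640 + $48,480 = $453,120
Costs: 40% of $453,120 = $181,248
Award plus costs: $453,120 + $181,248 = $634,368

$634,368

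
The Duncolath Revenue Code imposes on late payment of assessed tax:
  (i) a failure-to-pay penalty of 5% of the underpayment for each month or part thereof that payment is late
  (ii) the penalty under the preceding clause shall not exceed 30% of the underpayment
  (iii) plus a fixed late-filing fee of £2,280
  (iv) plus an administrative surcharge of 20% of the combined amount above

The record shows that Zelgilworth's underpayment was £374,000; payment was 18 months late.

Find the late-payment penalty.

£137,376

Accrued rate: 5% × 18 = 90%, capped at 30% → 30%
Failure-to-pay penalty: 30% of £374,000 = £112,200
Penalty before surcharge: £112,200 + £2,280 = £114,480
Administrative surcharge: 20% of £114,480 = £22,896
Total penalty: £114,480 + £22,896 = £137,376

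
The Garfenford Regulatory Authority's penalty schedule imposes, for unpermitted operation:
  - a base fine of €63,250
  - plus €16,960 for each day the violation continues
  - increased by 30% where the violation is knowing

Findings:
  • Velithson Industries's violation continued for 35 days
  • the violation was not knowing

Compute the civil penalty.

Per-day component: 35 × €16,960 = €593,600
Base plus per-day: €63,250 + €593,600 = €656,850
The violation was not knowing: no 30% increase.

€656,850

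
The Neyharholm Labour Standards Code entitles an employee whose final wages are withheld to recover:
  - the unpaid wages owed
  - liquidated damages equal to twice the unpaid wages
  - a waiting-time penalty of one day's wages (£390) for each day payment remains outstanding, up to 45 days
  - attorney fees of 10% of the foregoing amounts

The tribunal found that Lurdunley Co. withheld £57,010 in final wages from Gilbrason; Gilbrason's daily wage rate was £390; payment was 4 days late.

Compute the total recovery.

Doubled: 2 × £57,010 = £114,020
Penalty days: min(4, 45) = 4
Waiting-time penalty: 4 × £390 = £1,560
Subtotal: £57,010 + £114,020 + £1,560 = £172,590
Attorney fees: 10% of £172,590 = £17,259
Total award: £172,590 + £17,259 = £189,849

£189,849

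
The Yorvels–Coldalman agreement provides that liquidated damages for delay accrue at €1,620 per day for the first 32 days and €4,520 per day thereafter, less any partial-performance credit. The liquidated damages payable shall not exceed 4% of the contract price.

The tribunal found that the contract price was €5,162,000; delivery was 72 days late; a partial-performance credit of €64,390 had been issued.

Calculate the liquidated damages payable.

€168,250

First 32 days: 32 × €1,620 = €51,840
Remaining days: (72 − 32) × €4,520 = €180,800
Accrued per-day damages: €51,840 + €180,800 = €232,640
Less partial-performance credit: €232,640 − €64,390 = €168,250
Cap: 4% of €5,162,000 = €206,480
Cap at €206,480: €168,250 is within the cap, no reduction.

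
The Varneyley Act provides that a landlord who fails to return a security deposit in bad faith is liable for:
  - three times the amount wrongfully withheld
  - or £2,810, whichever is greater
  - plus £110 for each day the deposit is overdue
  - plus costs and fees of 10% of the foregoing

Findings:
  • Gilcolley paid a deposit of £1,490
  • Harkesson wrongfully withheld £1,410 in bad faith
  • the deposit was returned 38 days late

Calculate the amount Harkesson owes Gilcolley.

Trebled: 3 × £1,410 = £4,230
Minimum £2,810: £4,230 meets the minimum, no increase.
Late-return penalty: 38 × £110 = £4,180
Damages plus late penalty: £4,230 + £4,180 = £8,410
Costs and fees: 10% of £8,410 = £841
Total recovery: £8,410 + £841 = £9,251

£9,251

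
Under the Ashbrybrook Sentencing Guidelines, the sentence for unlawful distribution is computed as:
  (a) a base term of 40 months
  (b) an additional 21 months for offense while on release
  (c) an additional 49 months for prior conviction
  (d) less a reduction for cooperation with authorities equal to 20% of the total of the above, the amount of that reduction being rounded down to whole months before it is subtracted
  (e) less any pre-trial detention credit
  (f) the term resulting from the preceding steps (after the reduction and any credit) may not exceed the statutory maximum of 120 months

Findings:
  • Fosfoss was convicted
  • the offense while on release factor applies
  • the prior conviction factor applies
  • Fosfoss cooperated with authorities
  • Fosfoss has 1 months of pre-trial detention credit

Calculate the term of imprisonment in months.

87 months

Offense while on release enhancement: +21 months
Prior conviction enhancement: +49 months
Adjusted term: 40 months + 21 months + 49 months = 110 months
Cooperation with authorities reduction: 20% of 110 months = 22 months (rounded down)
After reduction: 110 − 22 = 88 months
Less pre-trial detention credit: 88 months − 1 months = 87 months
Cap at 120 months: 87 months is within the cap, no reduction.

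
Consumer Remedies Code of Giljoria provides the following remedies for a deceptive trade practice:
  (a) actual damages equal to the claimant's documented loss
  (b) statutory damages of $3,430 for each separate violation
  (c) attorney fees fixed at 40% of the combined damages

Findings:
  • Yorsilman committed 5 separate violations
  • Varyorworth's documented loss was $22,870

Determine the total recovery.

Statutory damages: 5 × $3,430 = $17,150
Combined damages: $22,870 + $17,150 = $40,020
Attorney fees: 40% of $40,020 = $16,008
Total recovery: $40,020 + $16,008 = $56,028

$56,028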